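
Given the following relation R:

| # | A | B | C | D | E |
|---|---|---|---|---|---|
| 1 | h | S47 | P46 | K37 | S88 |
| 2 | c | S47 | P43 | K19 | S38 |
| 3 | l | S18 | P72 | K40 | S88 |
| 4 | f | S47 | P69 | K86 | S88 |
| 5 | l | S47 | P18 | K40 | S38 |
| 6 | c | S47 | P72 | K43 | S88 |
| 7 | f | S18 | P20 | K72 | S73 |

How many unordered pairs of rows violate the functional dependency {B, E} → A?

(B=S47, E=S88): violating pairs (1,4), (1,6), (4,6) — 3 pairs.
(B=S47, E=S38): violating pairs (2,5) — 1 pair.

4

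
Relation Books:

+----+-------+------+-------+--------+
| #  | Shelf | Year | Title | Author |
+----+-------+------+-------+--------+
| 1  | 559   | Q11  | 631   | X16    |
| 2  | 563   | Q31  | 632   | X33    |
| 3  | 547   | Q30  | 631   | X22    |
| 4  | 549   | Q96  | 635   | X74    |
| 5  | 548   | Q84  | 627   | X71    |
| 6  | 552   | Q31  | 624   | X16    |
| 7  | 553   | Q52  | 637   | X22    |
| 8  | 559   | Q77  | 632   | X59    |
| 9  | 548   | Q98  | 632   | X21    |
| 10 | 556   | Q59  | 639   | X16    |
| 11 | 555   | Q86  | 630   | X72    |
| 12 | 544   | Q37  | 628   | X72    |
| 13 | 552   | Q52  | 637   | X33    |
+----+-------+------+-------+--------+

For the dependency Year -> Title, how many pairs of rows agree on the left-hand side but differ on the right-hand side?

Year=Q31: violating pairs (2,6) — 1 pair.
Year=Q52: all 2 rows agree on Title — 0 pairs.

1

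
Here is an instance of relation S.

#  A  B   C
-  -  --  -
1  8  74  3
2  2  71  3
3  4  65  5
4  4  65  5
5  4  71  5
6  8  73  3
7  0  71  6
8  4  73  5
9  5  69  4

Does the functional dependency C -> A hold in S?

C=3: rows 1, 2, 6 → A takes values {8, 2} — violation
C=5: rows 3, 4, 5, 8 → A = 4, 4, 4, 4 ✓
C=6: row 7 → A = 0 ✓
C=4: row 9 → A = 5 ✓
Two rows agree on C but differ on A, so C -> A does not hold.

No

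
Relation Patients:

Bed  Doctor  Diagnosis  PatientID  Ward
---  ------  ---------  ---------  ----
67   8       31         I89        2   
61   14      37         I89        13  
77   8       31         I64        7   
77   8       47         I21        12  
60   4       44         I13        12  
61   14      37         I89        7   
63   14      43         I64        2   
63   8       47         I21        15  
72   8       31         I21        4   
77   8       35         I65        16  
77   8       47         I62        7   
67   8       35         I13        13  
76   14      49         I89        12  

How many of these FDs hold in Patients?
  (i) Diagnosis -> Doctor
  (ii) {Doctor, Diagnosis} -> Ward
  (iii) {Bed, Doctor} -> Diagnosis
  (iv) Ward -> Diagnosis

(i) Diagnosis -> Doctor: every LHS value maps to a single RHS value — holds.
(ii) {Doctor, Diagnosis} -> Ward: (Doctor=8, Diagnosis=31): 3 rows → Ward takes values {2, 7, 4} — violation; (Doctor=14, Diagnosis=37): 2 rows → Ward takes values {13, 7} — violation; (Doctor=8, Diagnosis=47): 3 rows → Ward takes values {12, 15, 7} — violation; (Doctor=8, Diagnosis=35): 2 rows → Ward takes values {16, 13} — violation — fails.
(iii) {Bed, Doctor} -> Diagnosis: (Bed=67, Doctor=8): 2 rows → Diagnosis takes values {31, 35} — violation; (Bed=77, Doctor=8): 4 rows → Diagnosis takes values {31, 47, 35} — violation — fails.
(iv) Ward -> Diagnosis: Ward=2: 2 rows → Diagnosis takes values {31, 43} — violation; Ward=13: 2 rows → Diagnosis takes values {37, 35} — violation; Ward=7: 3 rows → Diagnosis takes values {31, 37, 47} — violation; Ward=12: 3 rows → Diagnosis takes values {47, 44, 49} — violation — fails.
1 of the 4 dependencies holds.

1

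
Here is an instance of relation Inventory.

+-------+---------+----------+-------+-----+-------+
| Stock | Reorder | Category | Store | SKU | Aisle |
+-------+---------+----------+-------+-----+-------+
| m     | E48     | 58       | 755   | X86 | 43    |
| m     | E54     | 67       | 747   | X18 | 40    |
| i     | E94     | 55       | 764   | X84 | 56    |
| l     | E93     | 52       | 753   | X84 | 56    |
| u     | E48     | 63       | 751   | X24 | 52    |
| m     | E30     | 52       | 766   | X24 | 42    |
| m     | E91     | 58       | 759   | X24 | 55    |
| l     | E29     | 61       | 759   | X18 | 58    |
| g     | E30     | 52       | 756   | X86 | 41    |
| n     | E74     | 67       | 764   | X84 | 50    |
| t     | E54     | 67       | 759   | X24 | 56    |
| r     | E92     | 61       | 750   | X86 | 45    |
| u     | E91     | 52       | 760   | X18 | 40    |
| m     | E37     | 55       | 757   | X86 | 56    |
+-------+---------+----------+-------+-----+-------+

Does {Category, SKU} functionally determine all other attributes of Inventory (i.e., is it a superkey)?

Yes

All 14 rows have distinct {Category, SKU} values, so {Category, SKU} → (all attributes) holds and {Category, SKU} is a superkey.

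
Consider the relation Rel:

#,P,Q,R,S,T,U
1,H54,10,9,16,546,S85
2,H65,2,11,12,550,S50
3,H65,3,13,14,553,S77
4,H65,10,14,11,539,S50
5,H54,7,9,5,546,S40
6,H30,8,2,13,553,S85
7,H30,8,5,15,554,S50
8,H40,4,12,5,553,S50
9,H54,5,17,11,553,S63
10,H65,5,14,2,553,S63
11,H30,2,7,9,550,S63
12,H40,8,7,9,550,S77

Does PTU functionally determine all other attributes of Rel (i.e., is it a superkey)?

All 12 rows have distinct PTU values, so PTU → (all attributes) holds and PTU is a superkey.

Yes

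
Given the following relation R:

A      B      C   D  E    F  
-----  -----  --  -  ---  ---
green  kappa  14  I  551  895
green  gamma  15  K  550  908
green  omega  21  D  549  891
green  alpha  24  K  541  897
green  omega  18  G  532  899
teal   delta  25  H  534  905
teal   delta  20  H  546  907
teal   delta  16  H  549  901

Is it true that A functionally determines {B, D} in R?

No

A=green: 5 rows → {B,D} takes values {(kappa, I), (gamma, K), (omega, D), (alpha, K), (omega, G)} — violation
A=teal: 3 rows → {B,D} = (delta, H), (delta, H), (delta, H) ✓
Two rows agree on A but differ on {B, D}, so A -> {B, D} does not hold.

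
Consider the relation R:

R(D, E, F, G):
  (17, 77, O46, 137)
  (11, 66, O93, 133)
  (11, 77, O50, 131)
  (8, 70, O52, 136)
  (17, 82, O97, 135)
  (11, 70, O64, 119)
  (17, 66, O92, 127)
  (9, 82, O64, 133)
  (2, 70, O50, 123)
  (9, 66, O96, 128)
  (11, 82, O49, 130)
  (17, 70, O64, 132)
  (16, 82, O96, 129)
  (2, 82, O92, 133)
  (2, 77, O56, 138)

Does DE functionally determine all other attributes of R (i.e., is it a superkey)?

All 15 rows have distinct DE values, so DE → (all attributes) holds and DE is a superkey.

Yes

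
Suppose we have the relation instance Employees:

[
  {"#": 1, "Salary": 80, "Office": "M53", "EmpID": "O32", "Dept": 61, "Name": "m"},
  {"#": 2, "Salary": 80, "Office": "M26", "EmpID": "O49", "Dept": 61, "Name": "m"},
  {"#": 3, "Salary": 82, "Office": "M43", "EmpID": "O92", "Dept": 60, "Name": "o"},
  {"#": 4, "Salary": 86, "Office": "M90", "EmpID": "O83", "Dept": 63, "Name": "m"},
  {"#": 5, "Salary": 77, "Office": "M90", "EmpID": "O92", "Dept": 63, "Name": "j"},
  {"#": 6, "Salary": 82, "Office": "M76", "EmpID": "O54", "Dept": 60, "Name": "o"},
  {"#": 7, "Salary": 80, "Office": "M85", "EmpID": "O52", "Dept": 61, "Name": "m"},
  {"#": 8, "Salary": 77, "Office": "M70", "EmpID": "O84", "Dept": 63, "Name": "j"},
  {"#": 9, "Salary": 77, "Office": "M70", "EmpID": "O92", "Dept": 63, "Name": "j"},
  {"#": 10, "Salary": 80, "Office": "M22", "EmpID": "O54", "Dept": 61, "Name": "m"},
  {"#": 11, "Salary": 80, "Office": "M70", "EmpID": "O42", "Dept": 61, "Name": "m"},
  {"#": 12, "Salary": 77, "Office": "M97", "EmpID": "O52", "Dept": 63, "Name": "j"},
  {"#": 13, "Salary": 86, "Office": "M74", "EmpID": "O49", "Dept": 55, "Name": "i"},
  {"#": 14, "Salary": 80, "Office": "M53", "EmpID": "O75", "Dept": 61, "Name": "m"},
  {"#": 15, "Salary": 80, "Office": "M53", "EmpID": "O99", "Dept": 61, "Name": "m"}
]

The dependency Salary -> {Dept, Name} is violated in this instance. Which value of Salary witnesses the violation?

Salary=80: rows 1, 2, 7, 10, 11, 14, 15 → {Dept,Name} = (61, m), (61, m), (61, m), (61, m), (61, m), (61, m), (61, m) ✓
Salary=82: rows 3, 6 → {Dept,Name} = (60, o), (60, o) ✓
Salary=86: rows 4, 13 → {Dept,Name} takes values {(63, m), (55, i)} — violation
Salary=77: rows 5, 8, 9, 12 → {Dept,Name} = (63, j), (63, j), (63, j), (63, j) ✓
The only Salary value with inconsistent RHS is Salary=86.

86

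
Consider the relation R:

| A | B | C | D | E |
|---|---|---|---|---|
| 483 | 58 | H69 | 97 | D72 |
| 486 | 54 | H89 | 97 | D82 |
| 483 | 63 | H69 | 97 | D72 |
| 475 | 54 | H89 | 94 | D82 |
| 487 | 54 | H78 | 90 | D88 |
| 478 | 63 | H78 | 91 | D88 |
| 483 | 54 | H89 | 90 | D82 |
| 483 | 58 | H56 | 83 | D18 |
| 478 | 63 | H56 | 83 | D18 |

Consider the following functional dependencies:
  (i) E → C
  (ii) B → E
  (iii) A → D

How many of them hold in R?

1

(i) E → C: every LHS value maps to a single RHS value — holds.
(ii) B → E: B=58: 2 rows → E takes values {D72, D18} — violation; B=54: 4 rows → E takes values {D82, D88} — violation; B=63: 3 rows → E takes values {D72, D88, D18} — violation — fails.
(iii) A → D: A=483: 4 rows → D takes values {97, 90, 83} — violation; A=478: 2 rows → D takes values {91, 83} — violation — fails.
1 of the 3 dependencies holds.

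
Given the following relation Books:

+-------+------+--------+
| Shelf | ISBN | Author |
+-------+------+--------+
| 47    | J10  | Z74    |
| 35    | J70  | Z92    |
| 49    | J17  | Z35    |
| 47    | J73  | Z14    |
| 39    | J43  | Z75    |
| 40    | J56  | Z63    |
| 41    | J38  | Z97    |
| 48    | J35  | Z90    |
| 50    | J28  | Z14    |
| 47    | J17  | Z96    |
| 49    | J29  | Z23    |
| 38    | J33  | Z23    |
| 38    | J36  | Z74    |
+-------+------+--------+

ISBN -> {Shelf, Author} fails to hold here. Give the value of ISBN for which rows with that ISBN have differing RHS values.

ISBN=J10: 1 row → {Shelf,Author} = (47, Z74) ✓
ISBN=J70: 1 row → {Shelf,Author} = (35, Z92) ✓
ISBN=J17: 2 rows → {Shelf,Author} takes values {(49, Z35), (47, Z96)} — violation
ISBN=J73: 1 row → {Shelf,Author} = (47, Z14) ✓
ISBN=J43: 1 row → {Shelf,Author} = (39, Z75) ✓
ISBN=J56: 1 row → {Shelf,Author} = (40, Z63) ✓
ISBN=J38: 1 row → {Shelf,Author} = (41, Z97) ✓
ISBN=J35: 1 row → {Shelf,Author} = (48, Z90) ✓
ISBN=J28: 1 row → {Shelf,Author} = (50, Z14) ✓
ISBN=J29: 1 row → {Shelf,Author} = (49, Z23) ✓
ISBN=J33: 1 row → {Shelf,Author} = (38, Z23) ✓
ISBN=J36: 1 row → {Shelf,Author} = (38, Z74) ✓
The only ISBN value with inconsistent RHS is ISBN=J17.

J17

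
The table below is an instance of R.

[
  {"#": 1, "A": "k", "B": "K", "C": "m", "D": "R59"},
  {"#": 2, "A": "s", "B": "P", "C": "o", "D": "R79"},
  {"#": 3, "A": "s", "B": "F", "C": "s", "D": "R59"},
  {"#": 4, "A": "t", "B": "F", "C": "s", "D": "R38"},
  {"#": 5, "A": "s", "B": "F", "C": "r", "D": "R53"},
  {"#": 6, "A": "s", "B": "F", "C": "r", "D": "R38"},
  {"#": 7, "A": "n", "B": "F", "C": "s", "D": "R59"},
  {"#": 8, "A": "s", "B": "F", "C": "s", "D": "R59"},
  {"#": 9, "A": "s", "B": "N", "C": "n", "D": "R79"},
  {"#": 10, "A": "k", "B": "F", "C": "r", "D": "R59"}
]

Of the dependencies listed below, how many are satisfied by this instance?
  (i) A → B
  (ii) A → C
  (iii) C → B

1

(i) A → B: A=k: rows 1, 10 → B takes values {K, F} — violation; A=s: rows 2, 3, 5, 6, 8, 9 → B takes values {P, F, N} — violation — fails.
(ii) A → C: A=k: rows 1, 10 → C takes values {m, r} — violation; A=s: rows 2, 3, 5, 6, 8, 9 → C takes values {o, s, r, n} — violation — fails.
(iii) C → B: every LHS value maps to a single RHS value — holds.
1 of the 3 dependencies holds.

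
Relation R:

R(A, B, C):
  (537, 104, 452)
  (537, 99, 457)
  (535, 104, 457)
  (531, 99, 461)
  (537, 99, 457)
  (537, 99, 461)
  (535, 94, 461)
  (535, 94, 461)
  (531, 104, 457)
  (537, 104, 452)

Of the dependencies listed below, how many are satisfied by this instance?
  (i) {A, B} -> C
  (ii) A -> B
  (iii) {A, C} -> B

(i) {A, B} -> C: (A=537, B=99): 3 rows → C takes values {457, 461} — violation — fails.
(ii) A -> B: A=537: 5 rows → B takes values {104, 99} — violation; A=535: 3 rows → B takes values {104, 94} — violation; A=531: 2 rows → B takes values {99, 104} — violation — fails.
(iii) {A, C} -> B: every LHS value maps to a single RHS value — holds.
1 of the 3 dependencies holds.

1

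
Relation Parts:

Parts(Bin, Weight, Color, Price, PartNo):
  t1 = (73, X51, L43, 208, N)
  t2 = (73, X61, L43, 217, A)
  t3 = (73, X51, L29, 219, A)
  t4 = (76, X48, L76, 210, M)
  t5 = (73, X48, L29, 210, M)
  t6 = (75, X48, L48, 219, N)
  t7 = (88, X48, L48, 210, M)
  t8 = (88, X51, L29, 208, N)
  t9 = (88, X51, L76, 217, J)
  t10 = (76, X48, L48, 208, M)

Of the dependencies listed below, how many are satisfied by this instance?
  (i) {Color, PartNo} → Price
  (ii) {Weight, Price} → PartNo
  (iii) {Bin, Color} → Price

(i) {Color, PartNo} → Price: (Color=L48, PartNo=M): rows 7, 10 → Price takes values {210, 208} — violation — fails.
(ii) {Weight, Price} → PartNo: every LHS value maps to a single RHS value — holds.
(iii) {Bin, Color} → Price: (Bin=73, Color=L43): rows 1, 2 → Price takes values {208, 217} — violation; (Bin=73, Color=L29): rows 3, 5 → Price takes values {219, 210} — violation — fails.
1 of the 3 dependencies holds.

1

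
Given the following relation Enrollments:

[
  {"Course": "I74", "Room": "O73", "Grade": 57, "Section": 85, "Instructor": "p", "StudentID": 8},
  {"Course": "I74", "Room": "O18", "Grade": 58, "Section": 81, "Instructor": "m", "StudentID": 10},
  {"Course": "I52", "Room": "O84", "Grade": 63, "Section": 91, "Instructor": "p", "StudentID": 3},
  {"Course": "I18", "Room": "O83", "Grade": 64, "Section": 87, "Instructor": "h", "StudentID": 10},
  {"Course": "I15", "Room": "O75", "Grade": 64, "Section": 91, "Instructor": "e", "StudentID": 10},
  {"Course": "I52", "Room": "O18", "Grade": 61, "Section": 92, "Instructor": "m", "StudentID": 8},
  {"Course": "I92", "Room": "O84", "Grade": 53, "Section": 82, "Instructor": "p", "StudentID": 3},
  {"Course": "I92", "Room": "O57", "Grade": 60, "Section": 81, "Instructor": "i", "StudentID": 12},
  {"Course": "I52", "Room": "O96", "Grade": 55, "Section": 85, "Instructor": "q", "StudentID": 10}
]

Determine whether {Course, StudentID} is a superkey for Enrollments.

Yes

All 9 rows have distinct {Course, StudentID} values, so {Course, StudentID} → (all attributes) holds and {Course, StudentID} is a superkey.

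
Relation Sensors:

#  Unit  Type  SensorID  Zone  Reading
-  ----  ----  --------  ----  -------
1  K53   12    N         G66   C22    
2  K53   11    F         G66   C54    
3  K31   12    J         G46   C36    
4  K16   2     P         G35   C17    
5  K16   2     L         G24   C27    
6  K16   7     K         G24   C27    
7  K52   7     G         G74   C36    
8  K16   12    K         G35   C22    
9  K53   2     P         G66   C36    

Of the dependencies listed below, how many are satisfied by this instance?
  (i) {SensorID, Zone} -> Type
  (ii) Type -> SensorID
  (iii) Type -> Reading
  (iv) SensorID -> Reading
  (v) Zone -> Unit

2

(i) {SensorID, Zone} -> Type: every LHS value maps to a single RHS value — holds.
(ii) Type -> SensorID: Type=12: rows 1, 3, 8 → SensorID takes values {N, J, K} — violation; Type=2: rows 4, 5, 9 → SensorID takes values {P, L} — violation; Type=7: rows 6, 7 → SensorID takes values {K, G} — violation — fails.
(iii) Type -> Reading: Type=12: rows 1, 3, 8 → Reading takes values {C22, C36} — violation; Type=2: rows 4, 5, 9 → Reading takes values {C17, C27, C36} — violation; Type=7: rows 6, 7 → Reading takes values {C27, C36} — violation — fails.
(iv) SensorID -> Reading: SensorID=P: rows 4, 9 → Reading takes values {C17, C36} — violation; SensorID=K: rows 6, 8 → Reading takes values {C27, C22} — violation — fails.
(v) Zone -> Unit: every LHS value maps to a single RHS value — holds.
2 of the 5 dependencies hold.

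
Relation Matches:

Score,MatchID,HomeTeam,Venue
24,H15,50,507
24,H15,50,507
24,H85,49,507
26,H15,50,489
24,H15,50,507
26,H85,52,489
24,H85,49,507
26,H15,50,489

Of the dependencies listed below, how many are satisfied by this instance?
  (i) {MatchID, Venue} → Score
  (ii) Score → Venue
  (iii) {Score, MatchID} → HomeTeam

(i) {MatchID, Venue} → Score: every LHS value maps to a single RHS value — holds.
(ii) Score → Venue: every LHS value maps to a single RHS value — holds.
(iii) {Score, MatchID} → HomeTeam: every LHS value maps to a single RHS value — holds.
3 of the 3 dependencies hold.

3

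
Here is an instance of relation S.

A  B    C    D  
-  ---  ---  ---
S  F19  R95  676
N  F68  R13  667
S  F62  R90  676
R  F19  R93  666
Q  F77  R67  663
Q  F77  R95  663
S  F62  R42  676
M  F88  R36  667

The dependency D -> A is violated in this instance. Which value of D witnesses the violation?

667

D=676: 3 rows → A = S, S, S ✓
D=667: 2 rows → A takes values {N, M} — violation
D=666: 1 row → A = R ✓
D=663: 2 rows → A = Q, Q ✓
The only D value with inconsistent A is D=667.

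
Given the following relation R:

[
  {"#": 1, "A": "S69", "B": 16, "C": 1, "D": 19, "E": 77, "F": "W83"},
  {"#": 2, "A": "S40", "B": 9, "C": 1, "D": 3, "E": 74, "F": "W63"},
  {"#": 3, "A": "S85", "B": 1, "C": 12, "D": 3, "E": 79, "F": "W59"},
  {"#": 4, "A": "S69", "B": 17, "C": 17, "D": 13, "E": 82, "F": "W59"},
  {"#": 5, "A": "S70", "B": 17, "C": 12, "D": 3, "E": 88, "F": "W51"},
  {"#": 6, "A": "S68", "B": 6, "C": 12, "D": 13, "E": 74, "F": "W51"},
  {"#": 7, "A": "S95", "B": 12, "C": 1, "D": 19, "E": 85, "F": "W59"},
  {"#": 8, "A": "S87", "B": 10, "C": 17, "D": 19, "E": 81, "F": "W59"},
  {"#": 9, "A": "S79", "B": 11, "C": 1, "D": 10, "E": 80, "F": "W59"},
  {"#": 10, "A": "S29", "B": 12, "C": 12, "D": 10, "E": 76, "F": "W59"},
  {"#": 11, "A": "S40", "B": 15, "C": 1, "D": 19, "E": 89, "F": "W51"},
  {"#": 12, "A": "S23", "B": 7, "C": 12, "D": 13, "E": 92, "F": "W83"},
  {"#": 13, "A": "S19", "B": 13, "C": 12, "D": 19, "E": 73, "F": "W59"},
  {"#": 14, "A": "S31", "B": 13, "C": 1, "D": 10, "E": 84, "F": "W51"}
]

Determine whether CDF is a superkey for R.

All 14 rows have distinct CDF values, so CDF → (all attributes) holds and CDF is a superkey.

Yes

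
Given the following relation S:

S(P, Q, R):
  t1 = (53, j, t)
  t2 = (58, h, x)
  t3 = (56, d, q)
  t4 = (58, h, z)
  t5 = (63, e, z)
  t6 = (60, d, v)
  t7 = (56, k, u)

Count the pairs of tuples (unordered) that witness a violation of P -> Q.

1

P=58: all 2 rows agree on Q — 0 pairs.
P=56: violating pairs (3,7) — 1 pair.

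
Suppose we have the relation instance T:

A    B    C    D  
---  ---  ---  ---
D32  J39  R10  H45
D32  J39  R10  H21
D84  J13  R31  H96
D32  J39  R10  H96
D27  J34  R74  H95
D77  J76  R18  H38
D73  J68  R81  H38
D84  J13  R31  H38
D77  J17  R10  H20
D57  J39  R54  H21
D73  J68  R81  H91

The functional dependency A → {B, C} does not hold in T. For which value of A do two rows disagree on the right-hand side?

D77

A=D32: 3 rows → {B,C} = (J39, R10), (J39, R10), (J39, R10) ✓
A=D84: 2 rows → {B,C} = (J13, R31), (J13, R31) ✓
A=D27: 1 row → {B,C} = (J34, R74) ✓
A=D77: 2 rows → {B,C} takes values {(J76, R18), (J17, R10)} — violation
A=D73: 2 rows → {B,C} = (J68, R81), (J68, R81) ✓
A=D57: 1 row → {B,C} = (J39, R54) ✓
The only A value with inconsistent RHS is A=D77.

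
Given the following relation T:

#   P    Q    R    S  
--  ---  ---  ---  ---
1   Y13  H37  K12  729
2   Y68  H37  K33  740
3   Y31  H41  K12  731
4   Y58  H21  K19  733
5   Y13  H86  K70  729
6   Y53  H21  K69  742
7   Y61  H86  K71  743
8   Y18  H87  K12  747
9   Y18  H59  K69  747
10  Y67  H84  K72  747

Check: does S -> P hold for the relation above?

S=729: rows 1, 5 → P = Y13, Y13 ✓
S=740: row 2 → P = Y68 ✓
S=731: row 3 → P = Y31 ✓
S=733: row 4 → P = Y58 ✓
S=742: row 6 → P = Y53 ✓
S=743: row 7 → P = Y61 ✓
S=747: rows 8, 9, 10 → P takes values {Y18, Y67} — violation
Two rows agree on S but differ on P, so S -> P does not hold.

No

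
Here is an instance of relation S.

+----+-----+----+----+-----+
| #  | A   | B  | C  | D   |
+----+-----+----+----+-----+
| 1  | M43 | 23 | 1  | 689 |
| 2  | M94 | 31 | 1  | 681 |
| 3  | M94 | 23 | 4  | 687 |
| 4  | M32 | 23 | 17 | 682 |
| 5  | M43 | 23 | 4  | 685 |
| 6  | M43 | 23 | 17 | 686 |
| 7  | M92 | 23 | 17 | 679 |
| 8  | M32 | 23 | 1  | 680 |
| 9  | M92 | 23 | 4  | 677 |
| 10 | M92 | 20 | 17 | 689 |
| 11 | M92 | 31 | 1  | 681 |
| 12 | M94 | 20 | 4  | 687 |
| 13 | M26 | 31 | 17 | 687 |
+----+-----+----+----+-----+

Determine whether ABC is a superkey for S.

Yes

All 13 rows have distinct ABC values, so ABC → (all attributes) holds and ABC is a superkey.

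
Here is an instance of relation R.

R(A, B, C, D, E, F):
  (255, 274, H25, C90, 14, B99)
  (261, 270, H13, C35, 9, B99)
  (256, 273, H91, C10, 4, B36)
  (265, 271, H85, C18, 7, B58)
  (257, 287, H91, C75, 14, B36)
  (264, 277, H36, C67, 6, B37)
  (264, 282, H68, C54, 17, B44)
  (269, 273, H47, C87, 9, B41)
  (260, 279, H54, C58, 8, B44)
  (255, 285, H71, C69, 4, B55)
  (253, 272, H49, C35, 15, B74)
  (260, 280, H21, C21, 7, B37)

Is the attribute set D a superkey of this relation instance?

Two distinct rows share D=C35, so D does not determine every attribute — not a superkey.

No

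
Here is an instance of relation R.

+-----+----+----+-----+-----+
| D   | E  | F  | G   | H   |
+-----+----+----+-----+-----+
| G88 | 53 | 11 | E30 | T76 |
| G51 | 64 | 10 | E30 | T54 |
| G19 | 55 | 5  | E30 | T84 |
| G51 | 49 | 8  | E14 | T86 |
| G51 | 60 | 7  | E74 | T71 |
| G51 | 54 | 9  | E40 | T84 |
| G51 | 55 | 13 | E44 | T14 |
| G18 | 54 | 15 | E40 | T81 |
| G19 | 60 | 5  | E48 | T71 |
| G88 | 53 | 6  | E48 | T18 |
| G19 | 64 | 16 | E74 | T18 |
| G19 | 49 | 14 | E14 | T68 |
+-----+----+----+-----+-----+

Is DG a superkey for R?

Yes

All 12 rows have distinct DG values, so DG → (all attributes) holds and DG is a superkey.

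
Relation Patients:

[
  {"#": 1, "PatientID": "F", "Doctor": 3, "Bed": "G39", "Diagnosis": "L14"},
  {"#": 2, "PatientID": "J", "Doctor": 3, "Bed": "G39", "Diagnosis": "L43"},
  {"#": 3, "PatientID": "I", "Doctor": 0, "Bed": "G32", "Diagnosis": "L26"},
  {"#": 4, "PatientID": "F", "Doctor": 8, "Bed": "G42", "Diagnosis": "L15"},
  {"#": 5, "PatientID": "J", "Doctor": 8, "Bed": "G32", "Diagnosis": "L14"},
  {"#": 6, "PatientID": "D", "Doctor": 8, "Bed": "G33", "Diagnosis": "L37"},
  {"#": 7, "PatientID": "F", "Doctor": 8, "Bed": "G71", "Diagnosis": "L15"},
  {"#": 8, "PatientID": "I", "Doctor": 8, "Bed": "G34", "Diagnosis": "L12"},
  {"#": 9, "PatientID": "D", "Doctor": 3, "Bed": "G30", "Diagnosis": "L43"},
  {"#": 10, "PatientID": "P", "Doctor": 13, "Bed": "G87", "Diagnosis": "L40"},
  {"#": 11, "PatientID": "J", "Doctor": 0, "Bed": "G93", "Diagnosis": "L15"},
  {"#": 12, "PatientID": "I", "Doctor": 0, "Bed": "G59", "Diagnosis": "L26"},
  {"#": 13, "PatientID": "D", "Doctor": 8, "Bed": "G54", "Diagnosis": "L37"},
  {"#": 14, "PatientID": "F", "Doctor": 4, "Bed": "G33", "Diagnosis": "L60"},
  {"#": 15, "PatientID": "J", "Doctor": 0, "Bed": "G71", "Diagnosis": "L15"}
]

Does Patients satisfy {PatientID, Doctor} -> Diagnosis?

Yes

(PatientID=F, Doctor=3): row 1 → Diagnosis = L14 ✓
(PatientID=J, Doctor=3): row 2 → Diagnosis = L43 ✓
(PatientID=I, Doctor=0): rows 3, 12 → Diagnosis = L26, L26 ✓
(PatientID=F, Doctor=8): rows 4, 7 → Diagnosis = L15, L15 ✓
(PatientID=J, Doctor=8): row 5 → Diagnosis = L14 ✓
(PatientID=D, Doctor=8): rows 6, 13 → Diagnosis = L37, L37 ✓
(PatientID=I, Doctor=8): row 8 → Diagnosis = L12 ✓
(PatientID=D, Doctor=3): row 9 → Diagnosis = L43 ✓
(PatientID=P, Doctor=13): row 10 → Diagnosis = L40 ✓
(PatientID=J, Doctor=0): rows 11, 15 → Diagnosis = L15, L15 ✓
(PatientID=F, Doctor=4): row 14 → Diagnosis = L60 ✓
Every {PatientID, Doctor} value is associated with a single Diagnosis value, so {PatientID, Doctor} -> Diagnosis holds.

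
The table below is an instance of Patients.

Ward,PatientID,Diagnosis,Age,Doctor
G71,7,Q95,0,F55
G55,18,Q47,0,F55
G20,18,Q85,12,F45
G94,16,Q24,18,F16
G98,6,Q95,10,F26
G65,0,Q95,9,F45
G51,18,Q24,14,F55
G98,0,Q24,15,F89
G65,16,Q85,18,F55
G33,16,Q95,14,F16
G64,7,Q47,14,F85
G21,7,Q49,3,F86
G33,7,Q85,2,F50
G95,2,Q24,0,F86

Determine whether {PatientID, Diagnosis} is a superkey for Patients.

Yes

All 14 rows have distinct {PatientID, Diagnosis} values, so {PatientID, Diagnosis} → (all attributes) holds and {PatientID, Diagnosis} is a superkey.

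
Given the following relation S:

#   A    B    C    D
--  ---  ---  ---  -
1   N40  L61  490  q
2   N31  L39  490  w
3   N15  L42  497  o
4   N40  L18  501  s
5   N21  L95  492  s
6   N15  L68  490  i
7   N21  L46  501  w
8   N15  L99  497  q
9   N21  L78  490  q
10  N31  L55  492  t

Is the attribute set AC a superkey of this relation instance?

No

Rows 3 and 8 have the same AC value (A=N15, C=497) but are distinct tuples, so AC does not determine every attribute — not a superkey.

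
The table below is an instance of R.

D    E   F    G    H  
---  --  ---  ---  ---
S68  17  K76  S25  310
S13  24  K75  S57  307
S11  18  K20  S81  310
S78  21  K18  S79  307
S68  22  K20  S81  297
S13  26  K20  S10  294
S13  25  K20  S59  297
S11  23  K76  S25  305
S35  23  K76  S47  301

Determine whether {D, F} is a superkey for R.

Two distinct rows share (D=S13, F=K20), so {D, F} does not determine every attribute — not a superkey.

No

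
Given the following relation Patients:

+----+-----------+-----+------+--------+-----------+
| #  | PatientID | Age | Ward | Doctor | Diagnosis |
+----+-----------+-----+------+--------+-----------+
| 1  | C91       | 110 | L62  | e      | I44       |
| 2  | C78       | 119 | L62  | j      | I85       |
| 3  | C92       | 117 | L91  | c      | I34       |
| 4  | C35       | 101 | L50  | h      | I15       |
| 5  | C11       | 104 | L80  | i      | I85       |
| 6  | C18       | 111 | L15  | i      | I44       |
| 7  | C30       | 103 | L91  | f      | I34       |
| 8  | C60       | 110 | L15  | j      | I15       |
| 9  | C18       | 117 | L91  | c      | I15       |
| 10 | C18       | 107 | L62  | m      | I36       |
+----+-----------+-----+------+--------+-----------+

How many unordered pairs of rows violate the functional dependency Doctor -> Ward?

Doctor=j: violating pairs (2,8) — 1 pair.
Doctor=c: all 2 rows agree on Ward — 0 pairs.
Doctor=i: violating pairs (5,6) — 1 pair.

2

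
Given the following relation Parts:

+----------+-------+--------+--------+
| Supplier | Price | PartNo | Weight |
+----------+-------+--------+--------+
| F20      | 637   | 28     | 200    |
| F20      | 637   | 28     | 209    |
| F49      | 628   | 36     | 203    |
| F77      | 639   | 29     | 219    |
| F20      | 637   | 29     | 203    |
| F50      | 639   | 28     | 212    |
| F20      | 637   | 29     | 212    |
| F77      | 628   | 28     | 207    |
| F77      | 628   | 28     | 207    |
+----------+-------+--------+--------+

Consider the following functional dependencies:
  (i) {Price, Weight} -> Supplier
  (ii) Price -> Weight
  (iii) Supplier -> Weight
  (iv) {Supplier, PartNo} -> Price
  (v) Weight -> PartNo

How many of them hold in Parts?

2

(i) {Price, Weight} -> Supplier: every LHS value maps to a single RHS value — holds.
(ii) Price -> Weight: Price=637: 4 rows → Weight takes values {200, 209, 203, 212} — violation; Price=628: 3 rows → Weight takes values {203, 207} — violation; Price=639: 2 rows → Weight takes values {219, 212} — violation — fails.
(iii) Supplier -> Weight: Supplier=F20: 4 rows → Weight takes values {200, 209, 203, 212} — violation; Supplier=F77: 3 rows → Weight takes values {219, 207} — violation — fails.
(iv) {Supplier, PartNo} -> Price: every LHS value maps to a single RHS value — holds.
(v) Weight -> PartNo: Weight=203: 2 rows → PartNo takes values {36, 29} — violation; Weight=212: 2 rows → PartNo takes values {28, 29} — violation — fails.
2 of the 5 dependencies hold.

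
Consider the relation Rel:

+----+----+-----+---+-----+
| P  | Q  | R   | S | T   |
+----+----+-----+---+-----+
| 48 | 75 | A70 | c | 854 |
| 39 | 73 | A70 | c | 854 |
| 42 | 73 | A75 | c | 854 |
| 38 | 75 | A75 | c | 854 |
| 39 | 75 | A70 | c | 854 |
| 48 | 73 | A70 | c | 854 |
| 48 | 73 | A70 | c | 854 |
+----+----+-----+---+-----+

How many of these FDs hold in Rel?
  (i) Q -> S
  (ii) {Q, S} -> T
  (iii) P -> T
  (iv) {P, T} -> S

(i) Q -> S: every LHS value maps to a single RHS value — holds.
(ii) {Q, S} -> T: every LHS value maps to a single RHS value — holds.
(iii) P -> T: every LHS value maps to a single RHS value — holds.
(iv) {P, T} -> S: every LHS value maps to a single RHS value — holds.
4 of the 4 dependencies hold.

4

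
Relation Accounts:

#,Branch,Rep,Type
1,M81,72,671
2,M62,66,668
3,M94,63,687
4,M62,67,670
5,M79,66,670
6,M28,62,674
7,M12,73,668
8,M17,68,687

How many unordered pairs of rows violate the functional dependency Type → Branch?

Type=668: violating pairs (2,7) — 1 pair.
Type=687: violating pairs (3,8) — 1 pair.
Type=670: violating pairs (4,5) — 1 pair.

3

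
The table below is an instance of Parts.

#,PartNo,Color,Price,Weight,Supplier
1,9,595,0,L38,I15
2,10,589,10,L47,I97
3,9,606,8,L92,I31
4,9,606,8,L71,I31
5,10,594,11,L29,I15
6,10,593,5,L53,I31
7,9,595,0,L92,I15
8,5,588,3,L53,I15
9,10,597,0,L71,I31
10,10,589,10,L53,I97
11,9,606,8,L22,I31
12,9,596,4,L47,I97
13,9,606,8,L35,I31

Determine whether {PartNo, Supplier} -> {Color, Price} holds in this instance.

(PartNo=9, Supplier=I15): rows 1, 7 → {Color,Price} = (595, 0), (595, 0) ✓
(PartNo=10, Supplier=I97): rows 2, 10 → {Color,Price} = (589, 10), (589, 10) ✓
(PartNo=9, Supplier=I31): rows 3, 4, 11, 13 → {Color,Price} = (606, 8), (606, 8), (606, 8), (606, 8) ✓
(PartNo=10, Supplier=I15): row 5 → {Color,Price} = (594, 11) ✓
(PartNo=10, Supplier=I31): rows 6, 9 → {Color,Price} takes values {(593, 5), (597, 0)} — violation
(PartNo=5, Supplier=I15): row 8 → {Color,Price} = (588, 3) ✓
(PartNo=9, Supplier=I97): row 12 → {Color,Price} = (596, 4) ✓
Two rows agree on {PartNo, Supplier} but differ on {Color, Price}, so {PartNo, Supplier} -> {Color, Price} does not hold.

No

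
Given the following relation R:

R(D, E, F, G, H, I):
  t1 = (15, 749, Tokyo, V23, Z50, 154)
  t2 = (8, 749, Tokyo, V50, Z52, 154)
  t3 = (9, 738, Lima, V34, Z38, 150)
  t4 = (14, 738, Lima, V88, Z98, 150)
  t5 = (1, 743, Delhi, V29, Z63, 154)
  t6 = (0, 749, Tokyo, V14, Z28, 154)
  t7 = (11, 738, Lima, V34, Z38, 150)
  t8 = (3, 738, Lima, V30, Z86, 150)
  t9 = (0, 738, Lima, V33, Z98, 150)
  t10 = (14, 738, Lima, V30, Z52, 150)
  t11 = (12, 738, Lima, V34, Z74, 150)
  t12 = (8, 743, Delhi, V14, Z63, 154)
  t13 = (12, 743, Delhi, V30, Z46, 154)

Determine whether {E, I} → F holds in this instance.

(E=749, I=154): rows 1, 2, 6 → F = Tokyo, Tokyo, Tokyo ✓
(E=738, I=150): rows 3, 4, 7, 8, 9, 10, 11 → F = Lima, Lima, Lima, Lima, Lima, Lima, Lima ✓
(E=743, I=154): rows 5, 12, 13 → F = Delhi, Delhi, Delhi ✓
Every {E, I} value is associated with a single F value, so {E, I} → F holds.

Yes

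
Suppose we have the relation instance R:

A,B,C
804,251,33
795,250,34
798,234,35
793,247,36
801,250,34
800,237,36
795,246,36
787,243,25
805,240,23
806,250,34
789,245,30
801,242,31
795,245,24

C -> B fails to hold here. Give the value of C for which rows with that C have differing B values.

36

C=33: 1 row → B = 251 ✓
C=34: 3 rows → B = 250, 250, 250 ✓
C=35: 1 row → B = 234 ✓
C=36: 3 rows → B takes values {247, 237, 246} — violation
C=25: 1 row → B = 243 ✓
C=23: 1 row → B = 240 ✓
C=30: 1 row → B = 245 ✓
C=31: 1 row → B = 242 ✓
C=24: 1 row → B = 245 ✓
The only C value with inconsistent B is C=36.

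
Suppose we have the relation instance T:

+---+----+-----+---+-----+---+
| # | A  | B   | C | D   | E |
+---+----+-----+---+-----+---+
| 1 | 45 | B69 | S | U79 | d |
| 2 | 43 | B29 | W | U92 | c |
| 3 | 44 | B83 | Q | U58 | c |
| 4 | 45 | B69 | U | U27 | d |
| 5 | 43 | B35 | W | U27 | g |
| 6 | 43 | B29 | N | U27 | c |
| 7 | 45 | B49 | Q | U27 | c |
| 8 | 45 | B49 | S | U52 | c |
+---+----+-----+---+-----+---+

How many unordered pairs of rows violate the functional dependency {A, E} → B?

(A=45, E=d): all 2 rows agree on B — 0 pairs.
(A=43, E=c): all 2 rows agree on B — 0 pairs.
(A=45, E=c): all 2 rows agree on B — 0 pairs.

0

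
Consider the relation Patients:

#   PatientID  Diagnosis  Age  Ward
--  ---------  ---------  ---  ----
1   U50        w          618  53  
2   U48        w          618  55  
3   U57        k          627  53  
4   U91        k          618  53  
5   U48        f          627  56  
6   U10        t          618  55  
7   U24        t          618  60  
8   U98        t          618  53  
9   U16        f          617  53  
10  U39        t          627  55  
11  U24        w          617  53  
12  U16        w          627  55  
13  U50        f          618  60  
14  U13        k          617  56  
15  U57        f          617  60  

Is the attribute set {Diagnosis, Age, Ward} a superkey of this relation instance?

All 15 rows have distinct {Diagnosis, Age, Ward} values, so {Diagnosis, Age, Ward} → (all attributes) holds and {Diagnosis, Age, Ward} is a superkey.

Yes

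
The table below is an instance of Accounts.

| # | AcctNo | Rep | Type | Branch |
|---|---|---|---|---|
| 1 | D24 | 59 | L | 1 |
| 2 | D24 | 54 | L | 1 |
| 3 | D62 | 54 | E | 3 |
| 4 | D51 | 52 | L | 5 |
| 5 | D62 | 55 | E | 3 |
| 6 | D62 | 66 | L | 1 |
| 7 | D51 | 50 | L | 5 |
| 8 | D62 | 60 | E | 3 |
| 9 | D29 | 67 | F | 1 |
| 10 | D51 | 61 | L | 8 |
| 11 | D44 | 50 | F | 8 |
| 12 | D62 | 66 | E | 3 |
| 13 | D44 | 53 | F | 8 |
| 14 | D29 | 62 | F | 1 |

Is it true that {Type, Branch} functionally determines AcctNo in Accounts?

(Type=L, Branch=1): rows 1, 2, 6 → AcctNo takes values {D24, D62} — violation
(Type=E, Branch=3): rows 3, 5, 8, 12 → AcctNo = D62, D62, D62, D62 ✓
(Type=L, Branch=5): rows 4, 7 → AcctNo = D51, D51 ✓
(Type=F, Branch=1): rows 9, 14 → AcctNo = D29, D29 ✓
(Type=L, Branch=8): row 10 → AcctNo = D51 ✓
(Type=F, Branch=8): rows 11, 13 → AcctNo = D44, D44 ✓
Two rows agree on {Type, Branch} but differ on AcctNo, so {Type, Branch} → AcctNo does not hold.

No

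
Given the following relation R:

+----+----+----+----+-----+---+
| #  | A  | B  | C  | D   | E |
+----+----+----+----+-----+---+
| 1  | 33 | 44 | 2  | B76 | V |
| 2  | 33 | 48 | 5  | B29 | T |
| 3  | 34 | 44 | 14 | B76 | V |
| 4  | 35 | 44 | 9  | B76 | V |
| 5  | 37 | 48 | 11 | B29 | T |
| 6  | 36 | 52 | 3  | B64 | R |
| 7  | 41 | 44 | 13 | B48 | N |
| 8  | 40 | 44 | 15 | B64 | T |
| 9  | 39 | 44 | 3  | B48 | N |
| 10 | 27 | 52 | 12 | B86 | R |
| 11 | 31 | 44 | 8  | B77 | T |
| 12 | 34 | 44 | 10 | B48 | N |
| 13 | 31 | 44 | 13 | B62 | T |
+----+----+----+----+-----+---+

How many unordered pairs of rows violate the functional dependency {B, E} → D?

(B=44, E=V): all 3 rows agree on D — 0 pairs.
(B=48, E=T): all 2 rows agree on D — 0 pairs.
(B=52, E=R): violating pairs (6,10) — 1 pair.
(B=44, E=N): all 3 rows agree on D — 0 pairs.
(B=44, E=T): violating pairs (8,11), (8,13), (11,13) — 3 pairs.

4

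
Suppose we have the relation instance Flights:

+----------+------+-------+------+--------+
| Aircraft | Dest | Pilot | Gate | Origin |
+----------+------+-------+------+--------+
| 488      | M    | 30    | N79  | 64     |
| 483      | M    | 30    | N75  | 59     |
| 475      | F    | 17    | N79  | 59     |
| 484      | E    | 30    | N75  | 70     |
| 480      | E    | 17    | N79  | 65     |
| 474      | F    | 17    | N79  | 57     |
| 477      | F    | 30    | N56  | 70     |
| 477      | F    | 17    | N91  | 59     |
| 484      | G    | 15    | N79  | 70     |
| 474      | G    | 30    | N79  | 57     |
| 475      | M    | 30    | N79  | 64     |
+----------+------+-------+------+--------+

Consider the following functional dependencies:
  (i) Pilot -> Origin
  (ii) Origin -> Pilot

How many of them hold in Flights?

(i) Pilot -> Origin: Pilot=30: 6 rows → Origin takes values {64, 59, 70, 57} — violation; Pilot=17: 4 rows → Origin takes values {59, 65, 57} — violation — fails.
(ii) Origin -> Pilot: Origin=59: 3 rows → Pilot takes values {30, 17} — violation; Origin=70: 3 rows → Pilot takes values {30, 15} — violation; Origin=57: 2 rows → Pilot takes values {17, 30} — violation — fails.
None of the 2 dependencies hold.

0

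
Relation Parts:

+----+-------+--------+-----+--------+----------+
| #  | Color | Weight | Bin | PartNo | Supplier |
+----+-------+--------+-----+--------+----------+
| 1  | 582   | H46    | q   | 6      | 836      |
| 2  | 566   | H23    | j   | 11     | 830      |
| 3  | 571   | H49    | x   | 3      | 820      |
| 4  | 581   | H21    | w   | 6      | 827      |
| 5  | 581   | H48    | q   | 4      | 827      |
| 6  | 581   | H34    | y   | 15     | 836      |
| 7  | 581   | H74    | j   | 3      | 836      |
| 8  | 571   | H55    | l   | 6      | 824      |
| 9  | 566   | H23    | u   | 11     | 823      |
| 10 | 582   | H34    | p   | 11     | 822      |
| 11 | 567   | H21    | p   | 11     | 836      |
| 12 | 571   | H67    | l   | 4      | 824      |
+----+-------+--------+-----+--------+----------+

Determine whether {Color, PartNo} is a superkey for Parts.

No

Rows 2 and 9 have the same {Color, PartNo} value (Color=566, PartNo=11) but are distinct tuples, so {Color, PartNo} does not determine every attribute — not a superkey.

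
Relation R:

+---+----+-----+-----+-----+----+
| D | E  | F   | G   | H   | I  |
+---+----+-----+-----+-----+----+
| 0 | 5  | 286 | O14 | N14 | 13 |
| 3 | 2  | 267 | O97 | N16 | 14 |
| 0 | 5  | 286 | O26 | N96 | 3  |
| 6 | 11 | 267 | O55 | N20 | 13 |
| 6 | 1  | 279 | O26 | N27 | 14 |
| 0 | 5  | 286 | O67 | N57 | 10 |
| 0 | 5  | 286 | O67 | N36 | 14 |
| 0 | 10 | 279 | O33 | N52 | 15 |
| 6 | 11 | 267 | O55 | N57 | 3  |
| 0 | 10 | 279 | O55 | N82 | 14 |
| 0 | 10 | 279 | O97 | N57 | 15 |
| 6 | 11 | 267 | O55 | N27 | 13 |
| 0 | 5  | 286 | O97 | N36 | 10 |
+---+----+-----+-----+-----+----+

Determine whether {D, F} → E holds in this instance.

Yes

(D=0, F=286): 5 rows → E = 5, 5, 5, 5, 5 ✓
(D=3, F=267): 1 row → E = 2 ✓
(D=6, F=267): 3 rows → E = 11, 11, 11 ✓
(D=6, F=279): 1 row → E = 1 ✓
(D=0, F=279): 3 rows → E = 10, 10, 10 ✓
Every {D, F} value is associated with a single E value, so {D, F} → E holds.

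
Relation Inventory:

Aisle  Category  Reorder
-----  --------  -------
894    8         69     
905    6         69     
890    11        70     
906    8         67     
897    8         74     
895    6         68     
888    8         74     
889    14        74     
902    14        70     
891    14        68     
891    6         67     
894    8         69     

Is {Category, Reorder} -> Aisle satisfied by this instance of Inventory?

(Category=8, Reorder=69): 2 rows → Aisle = 894, 894 ✓
(Category=6, Reorder=69): 1 row → Aisle = 905 ✓
(Category=11, Reorder=70): 1 row → Aisle = 890 ✓
(Category=8, Reorder=67): 1 row → Aisle = 906 ✓
(Category=8, Reorder=74): 2 rows → Aisle takes values {897, 888} — violation
(Category=6, Reorder=68): 1 row → Aisle = 895 ✓
(Category=14, Reorder=74): 1 row → Aisle = 889 ✓
(Category=14, Reorder=70): 1 row → Aisle = 902 ✓
(Category=14, Reorder=68): 1 row → Aisle = 891 ✓
(Category=6, Reorder=67): 1 row → Aisle = 891 ✓
Two rows agree on {Category, Reorder} but differ on Aisle, so {Category, Reorder} -> Aisle does not hold.

No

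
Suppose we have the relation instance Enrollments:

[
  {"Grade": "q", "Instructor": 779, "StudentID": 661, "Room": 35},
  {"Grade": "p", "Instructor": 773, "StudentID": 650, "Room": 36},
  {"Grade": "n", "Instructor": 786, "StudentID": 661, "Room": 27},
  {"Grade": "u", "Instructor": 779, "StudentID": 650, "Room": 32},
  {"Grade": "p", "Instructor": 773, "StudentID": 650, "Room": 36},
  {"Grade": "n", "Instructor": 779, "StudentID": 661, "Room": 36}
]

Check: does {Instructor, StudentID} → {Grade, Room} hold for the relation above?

No

(Instructor=779, StudentID=661): 2 rows → {Grade,Room} takes values {(q, 35), (n, 36)} — violation
(Instructor=773, StudentID=650): 2 rows → {Grade,Room} = (p, 36), (p, 36) ✓
(Instructor=786, StudentID=661): 1 row → {Grade,Room} = (n, 27) ✓
(Instructor=779, StudentID=650): 1 row → {Grade,Room} = (u, 32) ✓
Two rows agree on {Instructor, StudentID} but differ on {Grade, Room}, so {Instructor, StudentID} → {Grade, Room} does not hold.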